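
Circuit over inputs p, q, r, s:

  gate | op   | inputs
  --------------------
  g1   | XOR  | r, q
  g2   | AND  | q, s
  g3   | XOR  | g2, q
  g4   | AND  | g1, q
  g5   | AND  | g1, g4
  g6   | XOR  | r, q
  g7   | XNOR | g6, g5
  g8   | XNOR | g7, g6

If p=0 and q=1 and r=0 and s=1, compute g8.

1

g1 = 0 XOR 1 = 1
g4 = 1 AND 1 = 1
g5 = 1 AND 1 = 1
g6 = 0 XOR 1 = 1
g7 = 1 XNOR 1 = 1
g8 = 1 XNOR 1 = 1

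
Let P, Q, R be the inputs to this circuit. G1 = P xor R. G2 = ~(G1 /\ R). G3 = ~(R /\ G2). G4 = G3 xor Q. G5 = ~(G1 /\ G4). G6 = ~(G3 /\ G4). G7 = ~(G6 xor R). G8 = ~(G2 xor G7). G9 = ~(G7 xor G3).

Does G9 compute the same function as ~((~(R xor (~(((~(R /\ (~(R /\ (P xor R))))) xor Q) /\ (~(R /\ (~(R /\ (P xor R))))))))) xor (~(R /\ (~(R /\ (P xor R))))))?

G1 = P xor R
G2 = ~(G1 /\ R) = ~((P xor R) /\ R)
G3 = ~(R /\ G2) = ~(R /\ (~((P xor R) /\ R)))
G4 = G3 xor Q = (~(R /\ (~((P xor R) /\ R)))) xor Q
G6 = ~(G3 /\ G4) = ~((~(R /\ (~((P xor R) /\ R)))) /\ ((~(R /\ (~((P xor R) /\ R)))) xor Q))
G7 = ~(G6 xor R) = ~((~((~(R /\ (~((P xor R) /\ R)))) /\ ((~(R /\ (~((P xor R) /\ R)))) xor Q))) xor R)
G9 = ~(G7 xor G3) = ~((~((~((~(R /\ (~((P xor R) /\ R)))) /\ ((~(R /\ (~((P xor R) /\ R)))) xor Q))) xor R)) xor (~(R /\ (~((P xor R) /\ R)))))
At P=0, Q=0, R=1: circuit gives 0, formula gives 0.
At P=0, Q=0, R=0: circuit gives 1, formula gives 1.
Agrees on all 8 inputs.

Yes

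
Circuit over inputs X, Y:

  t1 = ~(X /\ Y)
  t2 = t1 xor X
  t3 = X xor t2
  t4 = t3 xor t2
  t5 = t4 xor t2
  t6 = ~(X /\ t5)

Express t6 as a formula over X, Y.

t1 = ~(X /\ Y)
t2 = t1 xor X = (~(X /\ Y)) xor X
t3 = X xor t2 = X xor ((~(X /\ Y)) xor X)
t4 = t3 xor t2 = (X xor ((~(X /\ Y)) xor X)) xor ((~(X /\ Y)) xor X)
t5 = t4 xor t2 = ((X xor ((~(X /\ Y)) xor X)) xor ((~(X /\ Y)) xor X)) xor ((~(X /\ Y)) xor X)
t6 = ~(X /\ t5) = ~(X /\ (((X xor ((~(X /\ Y)) xor X)) xor ((~(X /\ Y)) xor X)) xor ((~(X /\ Y)) xor X)))

~(X /\ (((X xor ((~(X /\ Y)) xor X)) xor ((~(X /\ Y)) xor X)) xor ((~(X /\ Y)) xor X)))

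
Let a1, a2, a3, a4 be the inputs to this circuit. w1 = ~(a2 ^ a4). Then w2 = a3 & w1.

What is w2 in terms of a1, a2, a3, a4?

w1 = ~(a2 ^ a4)
w2 = a3 & w1 = a3 & (~(a2 ^ a4))

a3 & (~(a2 ^ a4))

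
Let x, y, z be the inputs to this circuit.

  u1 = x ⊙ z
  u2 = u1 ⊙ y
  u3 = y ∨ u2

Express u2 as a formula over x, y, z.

u1 = x ⊙ z
u2 = u1 ⊙ y = (x ⊙ z) ⊙ y

(x ⊙ z) ⊙ y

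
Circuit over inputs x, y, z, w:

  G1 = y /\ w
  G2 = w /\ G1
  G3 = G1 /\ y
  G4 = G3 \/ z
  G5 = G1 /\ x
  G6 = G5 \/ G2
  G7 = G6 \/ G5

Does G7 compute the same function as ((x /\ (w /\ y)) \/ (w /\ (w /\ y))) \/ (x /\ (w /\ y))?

G1 = y /\ w
G2 = w /\ G1 = w /\ (y /\ w)
G5 = G1 /\ x = (y /\ w) /\ x
G6 = G5 \/ G2 = ((y /\ w) /\ x) \/ (w /\ (y /\ w))
G7 = G6 \/ G5 = (((y /\ w) /\ x) \/ (w /\ (y /\ w))) \/ ((y /\ w) /\ x)
At x=0, y=0, z=0, w=0: circuit gives 0, formula gives 0.
At x=0, y=1, z=0, w=1: circuit gives 1, formula gives 1.
Agrees on all 16 inputs.

Yes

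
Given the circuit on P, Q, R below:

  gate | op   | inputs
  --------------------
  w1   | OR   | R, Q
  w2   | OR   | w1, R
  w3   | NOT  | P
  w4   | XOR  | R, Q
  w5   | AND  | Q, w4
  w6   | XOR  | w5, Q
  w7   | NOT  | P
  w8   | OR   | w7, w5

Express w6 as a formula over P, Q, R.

(Q AND (R XOR Q)) XOR Q

w4 = R XOR Q
w5 = Q AND w4 = Q AND (R XOR Q)
w6 = w5 XOR Q = (Q AND (R XOR Q)) XOR Q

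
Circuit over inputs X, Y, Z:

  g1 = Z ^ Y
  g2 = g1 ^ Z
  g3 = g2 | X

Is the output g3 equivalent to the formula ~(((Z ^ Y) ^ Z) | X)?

No

g1 = Z ^ Y
g2 = g1 ^ Z = (Z ^ Y) ^ Z
g3 = g2 | X = ((Z ^ Y) ^ Z) | X
At X=0, Y=0, Z=0: circuit gives 0, formula gives 1.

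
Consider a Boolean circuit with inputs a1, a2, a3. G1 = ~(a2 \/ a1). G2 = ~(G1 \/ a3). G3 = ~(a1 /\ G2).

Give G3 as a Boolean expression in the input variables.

G1 = ~(a2 \/ a1)
G2 = ~(G1 \/ a3) = ~((~(a2 \/ a1)) \/ a3)
G3 = ~(a1 /\ G2) = ~(a1 /\ (~((~(a2 \/ a1)) \/ a3)))

~(a1 /\ (~((~(a2 \/ a1)) \/ a3)))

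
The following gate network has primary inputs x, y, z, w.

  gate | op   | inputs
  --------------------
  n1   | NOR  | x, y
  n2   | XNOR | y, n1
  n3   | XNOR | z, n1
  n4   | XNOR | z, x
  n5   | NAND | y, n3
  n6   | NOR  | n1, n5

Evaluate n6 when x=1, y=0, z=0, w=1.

0

n1 = 1 NOR 0 = 0
n3 = 0 XNOR 0 = 1
n5 = 0 NAND 1 = 1
n6 = 0 NOR 1 = 0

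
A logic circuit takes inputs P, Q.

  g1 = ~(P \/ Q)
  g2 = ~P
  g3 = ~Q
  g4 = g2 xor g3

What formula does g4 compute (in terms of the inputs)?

~P xor ~Q

g2 = ~P
g3 = ~Q
g4 = g2 xor g3 = ~P xor ~Q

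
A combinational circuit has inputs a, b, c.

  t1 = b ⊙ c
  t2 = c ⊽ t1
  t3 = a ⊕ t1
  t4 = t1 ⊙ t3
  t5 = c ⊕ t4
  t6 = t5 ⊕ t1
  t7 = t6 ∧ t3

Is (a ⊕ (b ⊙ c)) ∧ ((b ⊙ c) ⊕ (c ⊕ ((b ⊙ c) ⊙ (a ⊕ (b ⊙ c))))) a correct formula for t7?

t1 = b ⊙ c
t3 = a ⊕ t1 = a ⊕ (b ⊙ c)
t4 = t1 ⊙ t3 = (b ⊙ c) ⊙ (a ⊕ (b ⊙ c))
t5 = c ⊕ t4 = c ⊕ ((b ⊙ c) ⊙ (a ⊕ (b ⊙ c)))
t6 = t5 ⊕ t1 = (c ⊕ ((b ⊙ c) ⊙ (a ⊕ (b ⊙ c)))) ⊕ (b ⊙ c)
t7 = t6 ∧ t3 = ((c ⊕ ((b ⊙ c) ⊙ (a ⊕ (b ⊙ c)))) ⊕ (b ⊙ c)) ∧ (a ⊕ (b ⊙ c))
At a=0, b=0, c=0: circuit gives 0, formula gives 0.
At a=0, b=1, c=1: circuit gives 1, formula gives 1.
Agrees on all 8 inputs.

Yes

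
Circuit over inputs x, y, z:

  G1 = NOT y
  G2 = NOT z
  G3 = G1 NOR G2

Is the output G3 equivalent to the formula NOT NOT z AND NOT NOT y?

Yes

G1 = NOT y
G2 = NOT z
G3 = G1 NOR G2 = NOT y NOR NOT z
At x=0, y=0, z=0: circuit gives 0, formula gives 0.
At x=0, y=1, z=1: circuit gives 1, formula gives 1.
Agrees on all 8 inputs.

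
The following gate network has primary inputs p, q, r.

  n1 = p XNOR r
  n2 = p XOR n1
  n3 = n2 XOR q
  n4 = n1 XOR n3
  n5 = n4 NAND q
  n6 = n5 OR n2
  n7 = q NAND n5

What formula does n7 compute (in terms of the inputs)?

q NAND (((p XNOR r) XOR ((p XOR (p XNOR r)) XOR q)) NAND q)

n1 = p XNOR r
n2 = p XOR n1 = p XOR (p XNOR r)
n3 = n2 XOR q = (p XOR (p XNOR r)) XOR q
n4 = n1 XOR n3 = (p XNOR r) XOR ((p XOR (p XNOR r)) XOR q)
n5 = n4 NAND q = ((p XNOR r) XOR ((p XOR (p XNOR r)) XOR q)) NAND q
n7 = q NAND n5 = q NAND (((p XNOR r) XOR ((p XOR (p XNOR r)) XOR q)) NAND q)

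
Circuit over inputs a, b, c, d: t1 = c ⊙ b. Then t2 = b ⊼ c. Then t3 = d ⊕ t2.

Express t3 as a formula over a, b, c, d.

d ⊕ (b ⊼ c)

t2 = b ⊼ c
t3 = d ⊕ t2 = d ⊕ (b ⊼ c)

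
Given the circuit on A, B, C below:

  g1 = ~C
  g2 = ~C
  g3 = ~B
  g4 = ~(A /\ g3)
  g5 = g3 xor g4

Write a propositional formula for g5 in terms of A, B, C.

~B xor (~(A /\ ~B))

g3 = ~B
g4 = ~(A /\ g3) = ~(A /\ ~B)
g5 = g3 xor g4 = ~B xor (~(A /\ ~B))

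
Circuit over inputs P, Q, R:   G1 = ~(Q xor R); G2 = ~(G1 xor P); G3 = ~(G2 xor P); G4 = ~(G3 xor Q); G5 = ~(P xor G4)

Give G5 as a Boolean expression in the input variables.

~(P xor (~((~((~((~(Q xor R)) xor P)) xor P)) xor Q)))

G1 = ~(Q xor R)
G2 = ~(G1 xor P) = ~((~(Q xor R)) xor P)
G3 = ~(G2 xor P) = ~((~((~(Q xor R)) xor P)) xor P)
G4 = ~(G3 xor Q) = ~((~((~((~(Q xor R)) xor P)) xor P)) xor Q)
G5 = ~(P xor G4) = ~(P xor (~((~((~((~(Q xor R)) xor P)) xor P)) xor Q)))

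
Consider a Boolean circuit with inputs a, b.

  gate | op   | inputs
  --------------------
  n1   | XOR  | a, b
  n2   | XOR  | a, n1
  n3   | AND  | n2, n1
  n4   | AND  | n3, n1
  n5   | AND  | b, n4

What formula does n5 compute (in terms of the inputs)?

b AND (((a XOR (a XOR b)) AND (a XOR b)) AND (a XOR b))

n1 = a XOR b
n2 = a XOR n1 = a XOR (a XOR b)
n3 = n2 AND n1 = (a XOR (a XOR b)) AND (a XOR b)
n4 = n3 AND n1 = ((a XOR (a XOR b)) AND (a XOR b)) AND (a XOR b)
n5 = b AND n4 = b AND (((a XOR (a XOR b)) AND (a XOR b)) AND (a XOR b))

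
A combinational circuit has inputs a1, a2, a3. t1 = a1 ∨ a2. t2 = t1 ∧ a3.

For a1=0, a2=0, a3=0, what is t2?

t1 = 0 ∨ 0 = 0
t2 = 0 ∧ 0 = 0

0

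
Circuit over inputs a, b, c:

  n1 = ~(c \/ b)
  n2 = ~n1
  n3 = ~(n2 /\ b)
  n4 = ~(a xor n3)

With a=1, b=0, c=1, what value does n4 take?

n1 = ~(1 \/ 0) = 0
n2 = ~0 = 1
n3 = ~(1 /\ 0) = 1
n4 = ~(1 xor 1) = 1

1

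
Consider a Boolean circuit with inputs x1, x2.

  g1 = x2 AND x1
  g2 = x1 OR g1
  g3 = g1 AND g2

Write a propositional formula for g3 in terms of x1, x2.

(x2 AND x1) AND (x1 OR (x2 AND x1))

g1 = x2 AND x1
g2 = x1 OR g1 = x1 OR (x2 AND x1)
g3 = g1 AND g2 = (x2 AND x1) AND (x1 OR (x2 AND x1))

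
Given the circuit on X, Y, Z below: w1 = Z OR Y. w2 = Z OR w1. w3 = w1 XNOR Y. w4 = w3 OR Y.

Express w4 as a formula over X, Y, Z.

w1 = Z OR Y
w3 = w1 XNOR Y = (Z OR Y) XNOR Y
w4 = w3 OR Y = ((Z OR Y) XNOR Y) OR Y

((Z OR Y) XNOR Y) OR Y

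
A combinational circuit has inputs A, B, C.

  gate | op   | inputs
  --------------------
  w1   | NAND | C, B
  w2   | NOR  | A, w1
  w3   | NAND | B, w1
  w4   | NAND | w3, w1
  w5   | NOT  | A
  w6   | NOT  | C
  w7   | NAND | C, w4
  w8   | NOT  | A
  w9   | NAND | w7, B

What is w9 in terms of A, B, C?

(C NAND ((B NAND (C NAND B)) NAND (C NAND B))) NAND B

w1 = C NAND B
w3 = B NAND w1 = B NAND (C NAND B)
w4 = w3 NAND w1 = (B NAND (C NAND B)) NAND (C NAND B)
w7 = C NAND w4 = C NAND ((B NAND (C NAND B)) NAND (C NAND B))
w9 = w7 NAND B = (C NAND ((B NAND (C NAND B)) NAND (C NAND B))) NAND B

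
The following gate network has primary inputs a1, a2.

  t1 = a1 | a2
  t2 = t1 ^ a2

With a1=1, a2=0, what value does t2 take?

1

t1 = 1 | 0 = 1
t2 = 1 ^ 0 = 1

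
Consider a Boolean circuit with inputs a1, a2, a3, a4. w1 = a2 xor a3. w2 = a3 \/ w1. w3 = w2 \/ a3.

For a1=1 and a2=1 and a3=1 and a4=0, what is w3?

w1 = 1 xor 1 = 0
w2 = 1 \/ 0 = 1
w3 = 1 \/ 1 = 1

1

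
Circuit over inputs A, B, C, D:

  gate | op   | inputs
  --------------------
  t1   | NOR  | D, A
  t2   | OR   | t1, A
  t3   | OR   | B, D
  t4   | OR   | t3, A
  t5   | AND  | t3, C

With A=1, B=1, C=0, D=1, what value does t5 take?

0

t3 = 1 OR 1 = 1
t5 = 1 AND 0 = 0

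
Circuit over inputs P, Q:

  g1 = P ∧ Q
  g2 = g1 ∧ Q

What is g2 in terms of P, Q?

g1 = P ∧ Q
g2 = g1 ∧ Q = (P ∧ Q) ∧ Q

(P ∧ Q) ∧ Q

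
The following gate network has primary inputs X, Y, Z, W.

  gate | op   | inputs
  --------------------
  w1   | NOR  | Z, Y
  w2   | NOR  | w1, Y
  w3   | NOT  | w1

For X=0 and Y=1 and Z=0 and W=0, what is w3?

1

w1 = 0 NOR 1 = 0
w3 = NOT 0 = 1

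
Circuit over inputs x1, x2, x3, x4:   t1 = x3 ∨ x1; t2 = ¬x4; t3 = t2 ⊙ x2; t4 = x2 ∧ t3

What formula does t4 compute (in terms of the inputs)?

t2 = ¬x4
t3 = t2 ⊙ x2 = ¬x4 ⊙ x2
t4 = x2 ∧ t3 = x2 ∧ (¬x4 ⊙ x2)

x2 ∧ (¬x4 ⊙ x2)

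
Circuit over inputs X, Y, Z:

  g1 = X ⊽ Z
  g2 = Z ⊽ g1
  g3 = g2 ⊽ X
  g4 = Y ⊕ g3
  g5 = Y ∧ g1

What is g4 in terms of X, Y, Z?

Y ⊕ ((Z ⊽ (X ⊽ Z)) ⊽ X)

g1 = X ⊽ Z
g2 = Z ⊽ g1 = Z ⊽ (X ⊽ Z)
g3 = g2 ⊽ X = (Z ⊽ (X ⊽ Z)) ⊽ X
g4 = Y ⊕ g3 = Y ⊕ ((Z ⊽ (X ⊽ Z)) ⊽ X)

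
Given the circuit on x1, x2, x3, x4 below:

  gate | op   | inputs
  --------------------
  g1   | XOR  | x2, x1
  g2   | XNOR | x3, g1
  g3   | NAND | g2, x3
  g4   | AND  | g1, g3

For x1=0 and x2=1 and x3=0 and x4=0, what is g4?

1

g1 = 1 XOR 0 = 1
g2 = 0 XNOR 1 = 0
g3 = 0 NAND 0 = 1
g4 = 1 AND 1 = 1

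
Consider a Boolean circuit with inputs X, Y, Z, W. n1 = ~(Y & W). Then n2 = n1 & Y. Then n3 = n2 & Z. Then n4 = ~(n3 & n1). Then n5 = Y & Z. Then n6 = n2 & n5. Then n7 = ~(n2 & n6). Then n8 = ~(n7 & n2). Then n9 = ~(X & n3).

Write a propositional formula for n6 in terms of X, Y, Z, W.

n1 = ~(Y & W)
n2 = n1 & Y = (~(Y & W)) & Y
n5 = Y & Z
n6 = n2 & n5 = ((~(Y & W)) & Y) & (Y & Z)

((~(Y & W)) & Y) & (Y & Z)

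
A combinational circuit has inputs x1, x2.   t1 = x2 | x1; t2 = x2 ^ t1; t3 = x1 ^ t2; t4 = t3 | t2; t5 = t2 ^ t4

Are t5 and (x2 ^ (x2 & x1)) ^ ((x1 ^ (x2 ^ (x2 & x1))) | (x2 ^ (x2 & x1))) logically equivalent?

No

t1 = x2 | x1
t2 = x2 ^ t1 = x2 ^ (x2 | x1)
t3 = x1 ^ t2 = x1 ^ (x2 ^ (x2 | x1))
t4 = t3 | t2 = (x1 ^ (x2 ^ (x2 | x1))) | (x2 ^ (x2 | x1))
t5 = t2 ^ t4 = (x2 ^ (x2 | x1)) ^ ((x1 ^ (x2 ^ (x2 | x1))) | (x2 ^ (x2 | x1)))
At x1=1, x2=0: circuit gives 0, formula gives 1.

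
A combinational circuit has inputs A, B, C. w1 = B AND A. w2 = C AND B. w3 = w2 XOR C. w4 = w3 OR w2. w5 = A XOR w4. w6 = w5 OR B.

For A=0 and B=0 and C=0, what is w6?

0

w2 = 0 AND 0 = 0
w3 = 0 XOR 0 = 0
w4 = 0 OR 0 = 0
w5 = 0 XOR 0 = 0
w6 = 0 OR 0 = 0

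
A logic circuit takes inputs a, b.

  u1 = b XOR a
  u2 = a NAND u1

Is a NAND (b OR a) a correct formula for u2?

No

u1 = b XOR a
u2 = a NAND u1 = a NAND (b XOR a)
At a=1, b=1: circuit gives 1, formula gives 0.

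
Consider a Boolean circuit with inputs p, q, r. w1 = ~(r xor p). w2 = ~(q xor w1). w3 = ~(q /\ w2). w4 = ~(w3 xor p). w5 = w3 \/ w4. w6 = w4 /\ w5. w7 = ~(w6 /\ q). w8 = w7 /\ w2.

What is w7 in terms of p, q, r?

~(((~((~(q /\ (~(q xor (~(r xor p)))))) xor p)) /\ ((~(q /\ (~(q xor (~(r xor p)))))) \/ (~((~(q /\ (~(q xor (~(r xor p)))))) xor p)))) /\ q)

w1 = ~(r xor p)
w2 = ~(q xor w1) = ~(q xor (~(r xor p)))
w3 = ~(q /\ w2) = ~(q /\ (~(q xor (~(r xor p)))))
w4 = ~(w3 xor p) = ~((~(q /\ (~(q xor (~(r xor p)))))) xor p)
w5 = w3 \/ w4 = (~(q /\ (~(q xor (~(r xor p)))))) \/ (~((~(q /\ (~(q xor (~(r xor p)))))) xor p))
w6 = w4 /\ w5 = (~((~(q /\ (~(q xor (~(r xor p)))))) xor p)) /\ ((~(q /\ (~(q xor (~(r xor p)))))) \/ (~((~(q /\ (~(q xor (~(r xor p)))))) xor p)))
w7 = ~(w6 /\ q) = ~(((~((~(q /\ (~(q xor (~(r xor p)))))) xor p)) /\ ((~(q /\ (~(q xor (~(r xor p)))))) \/ (~((~(q /\ (~(q xor (~(r xor p)))))) xor p)))) /\ q)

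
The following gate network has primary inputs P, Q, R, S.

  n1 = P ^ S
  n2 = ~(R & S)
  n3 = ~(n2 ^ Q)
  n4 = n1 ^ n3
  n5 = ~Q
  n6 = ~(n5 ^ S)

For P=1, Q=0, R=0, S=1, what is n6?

n5 = ~0 = 1
n6 = ~(1 ^ 1) = 1

1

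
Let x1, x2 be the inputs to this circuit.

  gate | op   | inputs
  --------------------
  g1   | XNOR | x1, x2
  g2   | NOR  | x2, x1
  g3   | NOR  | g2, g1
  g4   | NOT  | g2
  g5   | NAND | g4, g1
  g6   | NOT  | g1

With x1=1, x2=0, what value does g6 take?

1

g1 = 1 XNOR 0 = 0
g6 = NOT 0 = 1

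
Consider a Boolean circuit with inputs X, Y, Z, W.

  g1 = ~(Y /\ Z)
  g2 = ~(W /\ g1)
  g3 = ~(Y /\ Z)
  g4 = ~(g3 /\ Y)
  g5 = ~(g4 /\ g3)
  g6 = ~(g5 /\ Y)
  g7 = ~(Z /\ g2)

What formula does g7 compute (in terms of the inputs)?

g1 = ~(Y /\ Z)
g2 = ~(W /\ g1) = ~(W /\ (~(Y /\ Z)))
g7 = ~(Z /\ g2) = ~(Z /\ (~(W /\ (~(Y /\ Z)))))

~(Z /\ (~(W /\ (~(Y /\ Z)))))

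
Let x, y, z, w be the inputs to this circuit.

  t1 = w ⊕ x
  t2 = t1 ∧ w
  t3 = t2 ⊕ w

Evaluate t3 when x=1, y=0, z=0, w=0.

0

t1 = 0 ⊕ 1 = 1
t2 = 1 ∧ 0 = 0
t3 = 0 ⊕ 0 = 0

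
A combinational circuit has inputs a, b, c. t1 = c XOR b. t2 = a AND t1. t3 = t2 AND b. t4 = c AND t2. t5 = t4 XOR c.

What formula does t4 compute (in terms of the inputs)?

c AND (a AND (c XOR b))

t1 = c XOR b
t2 = a AND t1 = a AND (c XOR b)
t4 = c AND t2 = c AND (a AND (c XOR b))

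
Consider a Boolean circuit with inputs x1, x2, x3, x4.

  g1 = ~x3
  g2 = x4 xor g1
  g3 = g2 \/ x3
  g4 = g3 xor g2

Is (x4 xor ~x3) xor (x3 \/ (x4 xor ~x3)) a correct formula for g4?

g1 = ~x3
g2 = x4 xor g1 = x4 xor ~x3
g3 = g2 \/ x3 = (x4 xor ~x3) \/ x3
g4 = g3 xor g2 = ((x4 xor ~x3) \/ x3) xor (x4 xor ~x3)
At x1=0, x2=0, x3=0, x4=0: circuit gives 0, formula gives 0.
At x1=0, x2=0, x3=1, x4=0: circuit gives 1, formula gives 1.
Agrees on all 16 inputs.

Yes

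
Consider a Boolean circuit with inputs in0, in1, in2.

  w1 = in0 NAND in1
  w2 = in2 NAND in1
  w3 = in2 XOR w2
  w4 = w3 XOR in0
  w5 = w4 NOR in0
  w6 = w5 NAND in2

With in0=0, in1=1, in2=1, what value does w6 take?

w2 = 1 NAND 1 = 0
w3 = 1 XOR 0 = 1
w4 = 1 XOR 0 = 1
w5 = 1 NOR 0 = 0
w6 = 0 NAND 1 = 1

1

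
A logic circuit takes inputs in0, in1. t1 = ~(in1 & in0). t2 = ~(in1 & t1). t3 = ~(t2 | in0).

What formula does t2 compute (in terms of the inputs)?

t1 = ~(in1 & in0)
t2 = ~(in1 & t1) = ~(in1 & (~(in1 & in0)))

~(in1 & (~(in1 & in0)))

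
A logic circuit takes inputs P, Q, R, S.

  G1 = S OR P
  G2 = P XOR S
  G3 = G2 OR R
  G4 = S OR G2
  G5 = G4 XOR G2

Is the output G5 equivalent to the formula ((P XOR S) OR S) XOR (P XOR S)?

Yes

G2 = P XOR S
G4 = S OR G2 = S OR (P XOR S)
G5 = G4 XOR G2 = (S OR (P XOR S)) XOR (P XOR S)
At P=0, Q=0, R=0, S=0: circuit gives 0, formula gives 0.
At P=1, Q=0, R=0, S=1: circuit gives 1, formula gives 1.
Agrees on all 16 inputs.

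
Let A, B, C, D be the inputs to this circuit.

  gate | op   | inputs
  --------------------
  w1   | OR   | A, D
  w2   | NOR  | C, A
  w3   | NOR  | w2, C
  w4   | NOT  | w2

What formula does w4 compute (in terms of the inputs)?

NOT (C NOR A)

w2 = C NOR A
w4 = NOT w2 = NOT (C NOR A)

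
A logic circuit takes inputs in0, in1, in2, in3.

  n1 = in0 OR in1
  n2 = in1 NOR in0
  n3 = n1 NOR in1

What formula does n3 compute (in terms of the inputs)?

(in0 OR in1) NOR in1

n1 = in0 OR in1
n3 = n1 NOR in1 = (in0 OR in1) NOR in1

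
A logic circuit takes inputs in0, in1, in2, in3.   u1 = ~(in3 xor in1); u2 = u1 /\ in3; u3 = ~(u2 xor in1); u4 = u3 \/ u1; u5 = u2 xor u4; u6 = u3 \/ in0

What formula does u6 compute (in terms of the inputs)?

(~(((~(in3 xor in1)) /\ in3) xor in1)) \/ in0

u1 = ~(in3 xor in1)
u2 = u1 /\ in3 = (~(in3 xor in1)) /\ in3
u3 = ~(u2 xor in1) = ~(((~(in3 xor in1)) /\ in3) xor in1)
u6 = u3 \/ in0 = (~(((~(in3 xor in1)) /\ in3) xor in1)) \/ in0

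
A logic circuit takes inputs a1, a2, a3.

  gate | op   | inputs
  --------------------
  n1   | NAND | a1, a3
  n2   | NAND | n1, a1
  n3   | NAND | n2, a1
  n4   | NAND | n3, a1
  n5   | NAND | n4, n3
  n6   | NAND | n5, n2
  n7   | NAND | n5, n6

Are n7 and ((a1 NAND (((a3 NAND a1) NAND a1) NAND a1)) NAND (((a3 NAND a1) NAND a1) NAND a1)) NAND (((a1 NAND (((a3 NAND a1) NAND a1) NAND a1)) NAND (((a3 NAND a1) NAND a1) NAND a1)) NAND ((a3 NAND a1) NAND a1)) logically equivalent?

n1 = a1 NAND a3
n2 = n1 NAND a1 = (a1 NAND a3) NAND a1
n3 = n2 NAND a1 = ((a1 NAND a3) NAND a1) NAND a1
n4 = n3 NAND a1 = (((a1 NAND a3) NAND a1) NAND a1) NAND a1
n5 = n4 NAND n3 = ((((a1 NAND a3) NAND a1) NAND a1) NAND a1) NAND (((a1 NAND a3) NAND a1) NAND a1)
n6 = n5 NAND n2 = (((((a1 NAND a3) NAND a1) NAND a1) NAND a1) NAND (((a1 NAND a3) NAND a1) NAND a1)) NAND ((a1 NAND a3) NAND a1)
n7 = n5 NAND n6 = (((((a1 NAND a3) NAND a1) NAND a1) NAND a1) NAND (((a1 NAND a3) NAND a1) NAND a1)) NAND ((((((a1 NAND a3) NAND a1) NAND a1) NAND a1) NAND (((a1 NAND a3) NAND a1) NAND a1)) NAND ((a1 NAND a3) NAND a1))
At a1=1, a2=0, a3=0: circuit gives 0, formula gives 0.
At a1=0, a2=0, a3=0: circuit gives 1, formula gives 1.
Agrees on all 8 inputs.

Yes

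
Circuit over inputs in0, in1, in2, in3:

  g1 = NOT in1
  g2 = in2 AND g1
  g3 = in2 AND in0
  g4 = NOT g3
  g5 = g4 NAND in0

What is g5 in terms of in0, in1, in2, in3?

NOT (in2 AND in0) NAND in0

g3 = in2 AND in0
g4 = NOT g3 = NOT (in2 AND in0)
g5 = g4 NAND in0 = NOT (in2 AND in0) NAND in0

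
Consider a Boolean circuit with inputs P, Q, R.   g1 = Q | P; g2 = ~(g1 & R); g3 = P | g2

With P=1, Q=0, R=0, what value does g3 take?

1

g1 = 0 | 1 = 1
g2 = ~(1 & 0) = 1
g3 = 1 | 1 = 1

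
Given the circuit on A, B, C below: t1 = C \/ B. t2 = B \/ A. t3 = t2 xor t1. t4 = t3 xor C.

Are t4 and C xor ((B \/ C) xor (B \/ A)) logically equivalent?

Yes

t1 = C \/ B
t2 = B \/ A
t3 = t2 xor t1 = (B \/ A) xor (C \/ B)
t4 = t3 xor C = ((B \/ A) xor (C \/ B)) xor C
At A=0, B=0, C=0: circuit gives 0, formula gives 0.
At A=0, B=1, C=1: circuit gives 1, formula gives 1.
Agrees on all 8 inputs.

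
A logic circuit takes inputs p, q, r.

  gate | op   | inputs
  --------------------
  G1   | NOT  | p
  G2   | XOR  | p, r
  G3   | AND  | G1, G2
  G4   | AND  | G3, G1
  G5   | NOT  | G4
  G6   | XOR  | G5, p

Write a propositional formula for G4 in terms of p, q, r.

(NOT p AND (p XOR r)) AND NOT p

G1 = NOT p
G2 = p XOR r
G3 = G1 AND G2 = NOT p AND (p XOR r)
G4 = G3 AND G1 = (NOT p AND (p XOR r)) AND NOT p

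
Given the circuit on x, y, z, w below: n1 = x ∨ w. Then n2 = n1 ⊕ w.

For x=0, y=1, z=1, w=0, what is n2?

n1 = 0 ∨ 0 = 0
n2 = 0 ⊕ 0 = 0

0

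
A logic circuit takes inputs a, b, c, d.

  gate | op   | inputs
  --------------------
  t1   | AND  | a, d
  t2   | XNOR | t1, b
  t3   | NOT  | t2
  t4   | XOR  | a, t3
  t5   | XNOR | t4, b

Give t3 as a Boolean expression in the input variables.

t1 = a AND d
t2 = t1 XNOR b = (a AND d) XNOR b
t3 = NOT t2 = NOT ((a AND d) XNOR b)

NOT ((a AND d) XNOR b)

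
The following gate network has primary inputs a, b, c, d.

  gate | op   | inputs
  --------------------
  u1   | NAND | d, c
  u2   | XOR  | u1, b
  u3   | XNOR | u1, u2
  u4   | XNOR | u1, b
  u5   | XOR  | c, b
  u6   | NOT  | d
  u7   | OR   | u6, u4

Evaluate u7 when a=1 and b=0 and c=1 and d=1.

u1 = 1 NAND 1 = 0
u4 = 0 XNOR 0 = 1
u6 = NOT 1 = 0
u7 = 0 OR 1 = 1

1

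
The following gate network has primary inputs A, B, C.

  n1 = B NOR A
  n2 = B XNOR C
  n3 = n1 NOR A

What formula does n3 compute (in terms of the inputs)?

n1 = B NOR A
n3 = n1 NOR A = (B NOR A) NOR A

(B NOR A) NOR A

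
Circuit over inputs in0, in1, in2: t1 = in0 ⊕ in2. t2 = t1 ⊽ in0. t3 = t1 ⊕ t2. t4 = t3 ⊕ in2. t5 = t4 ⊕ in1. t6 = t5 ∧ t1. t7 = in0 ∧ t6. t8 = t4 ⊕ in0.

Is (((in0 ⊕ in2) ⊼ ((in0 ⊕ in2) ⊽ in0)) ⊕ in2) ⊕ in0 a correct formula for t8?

No

t1 = in0 ⊕ in2
t2 = t1 ⊽ in0 = (in0 ⊕ in2) ⊽ in0
t3 = t1 ⊕ t2 = (in0 ⊕ in2) ⊕ ((in0 ⊕ in2) ⊽ in0)
t4 = t3 ⊕ in2 = ((in0 ⊕ in2) ⊕ ((in0 ⊕ in2) ⊽ in0)) ⊕ in2
t8 = t4 ⊕ in0 = (((in0 ⊕ in2) ⊕ ((in0 ⊕ in2) ⊽ in0)) ⊕ in2) ⊕ in0
At in0=1, in1=0, in2=1: circuit gives 0, formula gives 1.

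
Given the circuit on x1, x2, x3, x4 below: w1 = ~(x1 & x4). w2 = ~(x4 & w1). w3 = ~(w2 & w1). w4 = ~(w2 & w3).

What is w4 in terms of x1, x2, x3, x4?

w1 = ~(x1 & x4)
w2 = ~(x4 & w1) = ~(x4 & (~(x1 & x4)))
w3 = ~(w2 & w1) = ~((~(x4 & (~(x1 & x4)))) & (~(x1 & x4)))
w4 = ~(w2 & w3) = ~((~(x4 & (~(x1 & x4)))) & (~((~(x4 & (~(x1 & x4)))) & (~(x1 & x4)))))

~((~(x4 & (~(x1 & x4)))) & (~((~(x4 & (~(x1 & x4)))) & (~(x1 & x4)))))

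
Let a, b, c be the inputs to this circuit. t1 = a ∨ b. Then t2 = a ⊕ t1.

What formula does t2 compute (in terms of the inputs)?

a ⊕ (a ∨ b)

t1 = a ∨ b
t2 = a ⊕ t1 = a ⊕ (a ∨ b)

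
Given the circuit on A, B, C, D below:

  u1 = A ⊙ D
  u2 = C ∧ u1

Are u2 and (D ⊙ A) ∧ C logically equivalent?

u1 = A ⊙ D
u2 = C ∧ u1 = C ∧ (A ⊙ D)
At A=0, B=0, C=0, D=0: circuit gives 0, formula gives 0.
At A=0, B=0, C=1, D=0: circuit gives 1, formula gives 1.
Agrees on all 16 inputs.

Yes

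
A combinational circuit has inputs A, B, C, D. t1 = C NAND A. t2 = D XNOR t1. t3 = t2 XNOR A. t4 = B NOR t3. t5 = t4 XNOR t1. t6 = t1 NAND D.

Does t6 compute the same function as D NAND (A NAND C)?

Yes

t1 = C NAND A
t6 = t1 NAND D = (C NAND A) NAND D
At A=0, B=0, C=0, D=1: circuit gives 0, formula gives 0.
At A=0, B=0, C=0, D=0: circuit gives 1, formula gives 1.
Agrees on all 16 inputs.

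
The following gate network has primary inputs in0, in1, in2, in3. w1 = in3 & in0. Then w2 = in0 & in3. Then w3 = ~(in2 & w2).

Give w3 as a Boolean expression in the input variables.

~(in2 & (in0 & in3))

w2 = in0 & in3
w3 = ~(in2 & w2) = ~(in2 & (in0 & in3))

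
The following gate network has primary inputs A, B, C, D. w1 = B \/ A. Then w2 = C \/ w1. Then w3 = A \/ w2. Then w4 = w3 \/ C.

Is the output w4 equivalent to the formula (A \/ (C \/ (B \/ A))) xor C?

No

w1 = B \/ A
w2 = C \/ w1 = C \/ (B \/ A)
w3 = A \/ w2 = A \/ (C \/ (B \/ A))
w4 = w3 \/ C = (A \/ (C \/ (B \/ A))) \/ C
At A=0, B=0, C=1, D=0: circuit gives 1, formula gives 0.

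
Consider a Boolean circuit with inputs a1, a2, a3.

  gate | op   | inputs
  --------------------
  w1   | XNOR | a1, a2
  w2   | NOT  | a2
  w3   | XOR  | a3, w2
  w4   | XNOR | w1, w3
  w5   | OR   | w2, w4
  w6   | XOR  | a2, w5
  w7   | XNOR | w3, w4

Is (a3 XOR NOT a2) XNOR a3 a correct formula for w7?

No

w1 = a1 XNOR a2
w2 = NOT a2
w3 = a3 XOR w2 = a3 XOR NOT a2
w4 = w1 XNOR w3 = (a1 XNOR a2) XNOR (a3 XOR NOT a2)
w7 = w3 XNOR w4 = (a3 XOR NOT a2) XNOR ((a1 XNOR a2) XNOR (a3 XOR NOT a2))
At a1=0, a2=0, a3=0: circuit gives 1, formula gives 0.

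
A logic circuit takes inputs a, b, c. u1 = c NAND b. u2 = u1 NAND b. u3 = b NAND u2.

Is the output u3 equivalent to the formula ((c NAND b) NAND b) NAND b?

u1 = c NAND b
u2 = u1 NAND b = (c NAND b) NAND b
u3 = b NAND u2 = b NAND ((c NAND b) NAND b)
At a=0, b=1, c=1: circuit gives 0, formula gives 0.
At a=0, b=0, c=0: circuit gives 1, formula gives 1.
Agrees on all 8 inputs.

Yes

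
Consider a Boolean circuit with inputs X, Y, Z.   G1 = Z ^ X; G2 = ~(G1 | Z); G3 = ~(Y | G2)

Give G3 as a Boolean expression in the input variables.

~(Y | (~((Z ^ X) | Z)))

G1 = Z ^ X
G2 = ~(G1 | Z) = ~((Z ^ X) | Z)
G3 = ~(Y | G2) = ~(Y | (~((Z ^ X) | Z)))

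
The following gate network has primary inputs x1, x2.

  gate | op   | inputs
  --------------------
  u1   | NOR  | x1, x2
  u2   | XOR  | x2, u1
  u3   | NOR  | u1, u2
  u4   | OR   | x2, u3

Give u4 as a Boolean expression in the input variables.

x2 OR ((x1 NOR x2) NOR (x2 XOR (x1 NOR x2)))

u1 = x1 NOR x2
u2 = x2 XOR u1 = x2 XOR (x1 NOR x2)
u3 = u1 NOR u2 = (x1 NOR x2) NOR (x2 XOR (x1 NOR x2))
u4 = x2 OR u3 = x2 OR ((x1 NOR x2) NOR (x2 XOR (x1 NOR x2)))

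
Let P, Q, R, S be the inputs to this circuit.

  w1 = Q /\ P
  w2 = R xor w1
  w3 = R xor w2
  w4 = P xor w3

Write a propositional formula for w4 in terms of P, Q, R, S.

w1 = Q /\ P
w2 = R xor w1 = R xor (Q /\ P)
w3 = R xor w2 = R xor (R xor (Q /\ P))
w4 = P xor w3 = P xor (R xor (R xor (Q /\ P)))

P xor (R xor (R xor (Q /\ P)))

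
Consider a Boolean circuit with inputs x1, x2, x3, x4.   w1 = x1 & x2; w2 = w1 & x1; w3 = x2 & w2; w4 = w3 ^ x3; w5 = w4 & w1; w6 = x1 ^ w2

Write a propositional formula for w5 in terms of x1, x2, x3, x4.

((x2 & ((x1 & x2) & x1)) ^ x3) & (x1 & x2)

w1 = x1 & x2
w2 = w1 & x1 = (x1 & x2) & x1
w3 = x2 & w2 = x2 & ((x1 & x2) & x1)
w4 = w3 ^ x3 = (x2 & ((x1 & x2) & x1)) ^ x3
w5 = w4 & w1 = ((x2 & ((x1 & x2) & x1)) ^ x3) & (x1 & x2)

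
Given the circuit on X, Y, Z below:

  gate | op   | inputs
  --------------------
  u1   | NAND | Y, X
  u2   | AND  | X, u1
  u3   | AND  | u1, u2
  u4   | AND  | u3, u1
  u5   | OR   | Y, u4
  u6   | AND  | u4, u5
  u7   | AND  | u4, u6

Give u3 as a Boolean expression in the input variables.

u1 = Y NAND X
u2 = X AND u1 = X AND (Y NAND X)
u3 = u1 AND u2 = (Y NAND X) AND (X AND (Y NAND X))

(Y NAND X) AND (X AND (Y NAND X))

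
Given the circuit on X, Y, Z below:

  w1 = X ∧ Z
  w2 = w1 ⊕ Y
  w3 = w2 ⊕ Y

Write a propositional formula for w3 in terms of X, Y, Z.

((X ∧ Z) ⊕ Y) ⊕ Y

w1 = X ∧ Z
w2 = w1 ⊕ Y = (X ∧ Z) ⊕ Y
w3 = w2 ⊕ Y = ((X ∧ Z) ⊕ Y) ⊕ Y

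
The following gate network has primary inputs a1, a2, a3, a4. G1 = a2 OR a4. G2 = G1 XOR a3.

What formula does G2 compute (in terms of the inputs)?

(a2 OR a4) XOR a3

G1 = a2 OR a4
G2 = G1 XOR a3 = (a2 OR a4) XOR a3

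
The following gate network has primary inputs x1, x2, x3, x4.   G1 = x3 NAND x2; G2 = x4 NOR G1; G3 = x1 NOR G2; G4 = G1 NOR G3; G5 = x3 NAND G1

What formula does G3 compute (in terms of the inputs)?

x1 NOR (x4 NOR (x3 NAND x2))

G1 = x3 NAND x2
G2 = x4 NOR G1 = x4 NOR (x3 NAND x2)
G3 = x1 NOR G2 = x1 NOR (x4 NOR (x3 NAND x2))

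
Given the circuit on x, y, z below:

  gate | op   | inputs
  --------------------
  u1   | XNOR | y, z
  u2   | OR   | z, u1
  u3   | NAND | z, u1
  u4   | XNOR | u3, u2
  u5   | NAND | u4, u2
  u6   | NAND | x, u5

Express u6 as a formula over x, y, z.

x NAND (((z NAND (y XNOR z)) XNOR (z OR (y XNOR z))) NAND (z OR (y XNOR z)))

u1 = y XNOR z
u2 = z OR u1 = z OR (y XNOR z)
u3 = z NAND u1 = z NAND (y XNOR z)
u4 = u3 XNOR u2 = (z NAND (y XNOR z)) XNOR (z OR (y XNOR z))
u5 = u4 NAND u2 = ((z NAND (y XNOR z)) XNOR (z OR (y XNOR z))) NAND (z OR (y XNOR z))
u6 = x NAND u5 = x NAND (((z NAND (y XNOR z)) XNOR (z OR (y XNOR z))) NAND (z OR (y XNOR z)))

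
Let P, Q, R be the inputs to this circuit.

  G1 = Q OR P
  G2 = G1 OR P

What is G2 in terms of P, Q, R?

(Q OR P) OR P

G1 = Q OR P
G2 = G1 OR P = (Q OR P) OR P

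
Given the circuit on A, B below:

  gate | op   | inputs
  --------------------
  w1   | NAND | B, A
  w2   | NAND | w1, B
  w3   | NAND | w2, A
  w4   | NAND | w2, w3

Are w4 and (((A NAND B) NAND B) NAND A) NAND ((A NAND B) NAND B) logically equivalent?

w1 = B NAND A
w2 = w1 NAND B = (B NAND A) NAND B
w3 = w2 NAND A = ((B NAND A) NAND B) NAND A
w4 = w2 NAND w3 = ((B NAND A) NAND B) NAND (((B NAND A) NAND B) NAND A)
At A=0, B=0: circuit gives 0, formula gives 0.
At A=0, B=1: circuit gives 1, formula gives 1.
Agrees on all 4 inputs.

Yes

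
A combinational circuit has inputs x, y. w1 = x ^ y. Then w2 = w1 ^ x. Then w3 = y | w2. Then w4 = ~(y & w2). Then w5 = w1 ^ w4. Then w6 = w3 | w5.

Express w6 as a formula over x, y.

w1 = x ^ y
w2 = w1 ^ x = (x ^ y) ^ x
w3 = y | w2 = y | ((x ^ y) ^ x)
w4 = ~(y & w2) = ~(y & ((x ^ y) ^ x))
w5 = w1 ^ w4 = (x ^ y) ^ (~(y & ((x ^ y) ^ x)))
w6 = w3 | w5 = (y | ((x ^ y) ^ x)) | ((x ^ y) ^ (~(y & ((x ^ y) ^ x))))

(y | ((x ^ y) ^ x)) | ((x ^ y) ^ (~(y & ((x ^ y) ^ x))))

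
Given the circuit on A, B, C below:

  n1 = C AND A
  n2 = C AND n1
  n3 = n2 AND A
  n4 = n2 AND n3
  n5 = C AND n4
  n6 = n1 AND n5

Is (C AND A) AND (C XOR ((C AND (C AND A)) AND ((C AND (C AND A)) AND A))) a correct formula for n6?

n1 = C AND A
n2 = C AND n1 = C AND (C AND A)
n3 = n2 AND A = (C AND (C AND A)) AND A
n4 = n2 AND n3 = (C AND (C AND A)) AND ((C AND (C AND A)) AND A)
n5 = C AND n4 = C AND ((C AND (C AND A)) AND ((C AND (C AND A)) AND A))
n6 = n1 AND n5 = (C AND A) AND (C AND ((C AND (C AND A)) AND ((C AND (C AND A)) AND A)))
At A=1, B=0, C=1: circuit gives 1, formula gives 0.

No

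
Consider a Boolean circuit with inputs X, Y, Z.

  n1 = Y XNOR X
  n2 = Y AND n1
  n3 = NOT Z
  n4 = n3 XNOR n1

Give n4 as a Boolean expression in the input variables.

NOT Z XNOR (Y XNOR X)

n1 = Y XNOR X
n3 = NOT Z
n4 = n3 XNOR n1 = NOT Z XNOR (Y XNOR X)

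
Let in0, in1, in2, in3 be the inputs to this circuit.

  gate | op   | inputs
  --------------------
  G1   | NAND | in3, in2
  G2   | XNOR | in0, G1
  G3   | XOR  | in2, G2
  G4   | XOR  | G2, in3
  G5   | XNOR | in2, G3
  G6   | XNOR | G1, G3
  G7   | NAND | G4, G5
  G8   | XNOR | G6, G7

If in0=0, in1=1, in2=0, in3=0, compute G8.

G1 = 0 NAND 0 = 1
G2 = 0 XNOR 1 = 0
G3 = 0 XOR 0 = 0
G4 = 0 XOR 0 = 0
G5 = 0 XNOR 0 = 1
G6 = 1 XNOR 0 = 0
G7 = 0 NAND 1 = 1
G8 = 0 XNOR 1 = 0

0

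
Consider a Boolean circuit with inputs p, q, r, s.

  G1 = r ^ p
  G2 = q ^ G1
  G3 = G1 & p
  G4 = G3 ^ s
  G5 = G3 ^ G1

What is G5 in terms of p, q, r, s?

G1 = r ^ p
G3 = G1 & p = (r ^ p) & p
G5 = G3 ^ G1 = ((r ^ p) & p) ^ (r ^ p)

((r ^ p) & p) ^ (r ^ p)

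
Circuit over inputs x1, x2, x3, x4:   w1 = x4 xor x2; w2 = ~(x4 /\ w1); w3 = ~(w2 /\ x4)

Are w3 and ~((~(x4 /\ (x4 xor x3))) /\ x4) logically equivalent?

w1 = x4 xor x2
w2 = ~(x4 /\ w1) = ~(x4 /\ (x4 xor x2))
w3 = ~(w2 /\ x4) = ~((~(x4 /\ (x4 xor x2))) /\ x4)
At x1=0, x2=0, x3=1, x4=1: circuit gives 1, formula gives 0.

No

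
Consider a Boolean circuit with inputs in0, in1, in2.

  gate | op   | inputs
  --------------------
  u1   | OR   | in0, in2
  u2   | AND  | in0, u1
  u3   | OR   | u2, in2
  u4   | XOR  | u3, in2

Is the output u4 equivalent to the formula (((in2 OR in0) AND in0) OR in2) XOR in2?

Yes

u1 = in0 OR in2
u2 = in0 AND u1 = in0 AND (in0 OR in2)
u3 = u2 OR in2 = (in0 AND (in0 OR in2)) OR in2
u4 = u3 XOR in2 = ((in0 AND (in0 OR in2)) OR in2) XOR in2
At in0=0, in1=0, in2=0: circuit gives 0, formula gives 0.
At in0=1, in1=0, in2=0: circuit gives 1, formula gives 1.
Agrees on all 8 inputs.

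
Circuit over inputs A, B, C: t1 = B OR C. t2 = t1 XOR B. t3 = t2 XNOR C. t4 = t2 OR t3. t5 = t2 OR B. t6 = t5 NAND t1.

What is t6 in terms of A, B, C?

t1 = B OR C
t2 = t1 XOR B = (B OR C) XOR B
t5 = t2 OR B = ((B OR C) XOR B) OR B
t6 = t5 NAND t1 = (((B OR C) XOR B) OR B) NAND (B OR C)

(((B OR C) XOR B) OR B) NAND (B OR C)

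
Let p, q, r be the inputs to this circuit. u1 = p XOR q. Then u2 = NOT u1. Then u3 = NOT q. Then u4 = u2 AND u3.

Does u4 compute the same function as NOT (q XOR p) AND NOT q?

Yes

u1 = p XOR q
u2 = NOT u1 = NOT (p XOR q)
u3 = NOT q
u4 = u2 AND u3 = NOT (p XOR q) AND NOT q
At p=0, q=1, r=0: circuit gives 0, formula gives 0.
At p=0, q=0, r=0: circuit gives 1, formula gives 1.
Agrees on all 8 inputs.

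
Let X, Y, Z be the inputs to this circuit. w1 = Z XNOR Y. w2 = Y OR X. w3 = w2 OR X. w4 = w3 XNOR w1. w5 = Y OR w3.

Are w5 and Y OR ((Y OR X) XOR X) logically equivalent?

w2 = Y OR X
w3 = w2 OR X = (Y OR X) OR X
w5 = Y OR w3 = Y OR ((Y OR X) OR X)
At X=1, Y=0, Z=0: circuit gives 1, formula gives 0.

No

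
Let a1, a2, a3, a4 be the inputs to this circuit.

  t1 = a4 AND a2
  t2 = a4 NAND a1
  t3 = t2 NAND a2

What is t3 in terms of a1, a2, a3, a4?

t2 = a4 NAND a1
t3 = t2 NAND a2 = (a4 NAND a1) NAND a2

(a4 NAND a1) NAND a2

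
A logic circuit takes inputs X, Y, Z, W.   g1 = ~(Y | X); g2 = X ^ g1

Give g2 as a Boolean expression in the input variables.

X ^ (~(Y | X))

g1 = ~(Y | X)
g2 = X ^ g1 = X ^ (~(Y | X))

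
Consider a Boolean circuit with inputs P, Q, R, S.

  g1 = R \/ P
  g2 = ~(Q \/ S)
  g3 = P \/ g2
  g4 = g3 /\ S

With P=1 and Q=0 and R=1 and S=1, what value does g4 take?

g2 = ~(0 \/ 1) = 0
g3 = 1 \/ 0 = 1
g4 = 1 /\ 1 = 1

1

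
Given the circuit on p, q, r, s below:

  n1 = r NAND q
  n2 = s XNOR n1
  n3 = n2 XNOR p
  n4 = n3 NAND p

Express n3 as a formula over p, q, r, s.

(s XNOR (r NAND q)) XNOR p

n1 = r NAND q
n2 = s XNOR n1 = s XNOR (r NAND q)
n3 = n2 XNOR p = (s XNOR (r NAND q)) XNOR p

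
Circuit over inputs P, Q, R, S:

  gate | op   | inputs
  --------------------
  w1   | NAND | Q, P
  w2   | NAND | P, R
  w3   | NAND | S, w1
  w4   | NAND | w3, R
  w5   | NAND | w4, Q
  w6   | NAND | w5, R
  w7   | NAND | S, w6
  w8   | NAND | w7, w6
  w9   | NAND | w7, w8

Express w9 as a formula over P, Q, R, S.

w1 = Q NAND P
w3 = S NAND w1 = S NAND (Q NAND P)
w4 = w3 NAND R = (S NAND (Q NAND P)) NAND R
w5 = w4 NAND Q = ((S NAND (Q NAND P)) NAND R) NAND Q
w6 = w5 NAND R = (((S NAND (Q NAND P)) NAND R) NAND Q) NAND R
w7 = S NAND w6 = S NAND ((((S NAND (Q NAND P)) NAND R) NAND Q) NAND R)
w8 = w7 NAND w6 = (S NAND ((((S NAND (Q NAND P)) NAND R) NAND Q) NAND R)) NAND ((((S NAND (Q NAND P)) NAND R) NAND Q) NAND R)
w9 = w7 NAND w8 = (S NAND ((((S NAND (Q NAND P)) NAND R) NAND Q) NAND R)) NAND ((S NAND ((((S NAND (Q NAND P)) NAND R) NAND Q) NAND R)) NAND ((((S NAND (Q NAND P)) NAND R) NAND Q) NAND R))

(S NAND ((((S NAND (Q NAND P)) NAND R) NAND Q) NAND R)) NAND ((S NAND ((((S NAND (Q NAND P)) NAND R) NAND Q) NAND R)) NAND ((((S NAND (Q NAND P)) NAND R) NAND Q) NAND R))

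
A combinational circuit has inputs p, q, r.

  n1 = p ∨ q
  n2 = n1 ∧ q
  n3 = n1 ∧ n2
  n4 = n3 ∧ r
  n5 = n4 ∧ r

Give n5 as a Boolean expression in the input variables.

n1 = p ∨ q
n2 = n1 ∧ q = (p ∨ q) ∧ q
n3 = n1 ∧ n2 = (p ∨ q) ∧ ((p ∨ q) ∧ q)
n4 = n3 ∧ r = ((p ∨ q) ∧ ((p ∨ q) ∧ q)) ∧ r
n5 = n4 ∧ r = (((p ∨ q) ∧ ((p ∨ q) ∧ q)) ∧ r) ∧ r

(((p ∨ q) ∧ ((p ∨ q) ∧ q)) ∧ r) ∧ r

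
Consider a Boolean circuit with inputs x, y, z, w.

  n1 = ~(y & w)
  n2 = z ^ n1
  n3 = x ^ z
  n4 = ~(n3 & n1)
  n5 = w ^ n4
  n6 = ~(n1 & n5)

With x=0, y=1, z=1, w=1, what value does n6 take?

1

n1 = ~(1 & 1) = 0
n3 = 0 ^ 1 = 1
n4 = ~(1 & 0) = 1
n5 = 1 ^ 1 = 0
n6 = ~(0 & 0) = 1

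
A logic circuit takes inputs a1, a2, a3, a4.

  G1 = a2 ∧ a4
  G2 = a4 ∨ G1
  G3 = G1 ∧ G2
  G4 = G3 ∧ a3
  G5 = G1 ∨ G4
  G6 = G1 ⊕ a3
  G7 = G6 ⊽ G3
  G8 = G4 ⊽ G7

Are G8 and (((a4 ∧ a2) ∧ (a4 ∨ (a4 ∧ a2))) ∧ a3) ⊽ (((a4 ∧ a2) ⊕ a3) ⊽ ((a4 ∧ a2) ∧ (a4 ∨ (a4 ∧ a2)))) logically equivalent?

Yes

G1 = a2 ∧ a4
G2 = a4 ∨ G1 = a4 ∨ (a2 ∧ a4)
G3 = G1 ∧ G2 = (a2 ∧ a4) ∧ (a4 ∨ (a2 ∧ a4))
G4 = G3 ∧ a3 = ((a2 ∧ a4) ∧ (a4 ∨ (a2 ∧ a4))) ∧ a3
G6 = G1 ⊕ a3 = (a2 ∧ a4) ⊕ a3
G7 = G6 ⊽ G3 = ((a2 ∧ a4) ⊕ a3) ⊽ ((a2 ∧ a4) ∧ (a4 ∨ (a2 ∧ a4)))
G8 = G4 ⊽ G7 = (((a2 ∧ a4) ∧ (a4 ∨ (a2 ∧ a4))) ∧ a3) ⊽ (((a2 ∧ a4) ⊕ a3) ⊽ ((a2 ∧ a4) ∧ (a4 ∨ (a2 ∧ a4))))
At a1=0, a2=0, a3=0, a4=0: circuit gives 0, formula gives 0.
At a1=0, a2=0, a3=1, a4=0: circuit gives 1, formula gives 1.
Agrees on all 16 inputs.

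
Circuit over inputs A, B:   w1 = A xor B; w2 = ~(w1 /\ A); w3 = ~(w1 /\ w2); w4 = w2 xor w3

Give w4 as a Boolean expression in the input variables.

(~((A xor B) /\ A)) xor (~((A xor B) /\ (~((A xor B) /\ A))))

w1 = A xor B
w2 = ~(w1 /\ A) = ~((A xor B) /\ A)
w3 = ~(w1 /\ w2) = ~((A xor B) /\ (~((A xor B) /\ A)))
w4 = w2 xor w3 = (~((A xor B) /\ A)) xor (~((A xor B) /\ (~((A xor B) /\ A))))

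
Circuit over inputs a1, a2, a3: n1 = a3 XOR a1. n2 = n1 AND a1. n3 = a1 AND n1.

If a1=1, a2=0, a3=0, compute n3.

1

n1 = 0 XOR 1 = 1
n3 = 1 AND 1 = 1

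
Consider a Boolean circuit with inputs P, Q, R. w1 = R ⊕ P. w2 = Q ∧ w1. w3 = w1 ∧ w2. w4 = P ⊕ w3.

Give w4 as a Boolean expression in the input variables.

P ⊕ ((R ⊕ P) ∧ (Q ∧ (R ⊕ P)))

w1 = R ⊕ P
w2 = Q ∧ w1 = Q ∧ (R ⊕ P)
w3 = w1 ∧ w2 = (R ⊕ P) ∧ (Q ∧ (R ⊕ P))
w4 = P ⊕ w3 = P ⊕ ((R ⊕ P) ∧ (Q ∧ (R ⊕ P)))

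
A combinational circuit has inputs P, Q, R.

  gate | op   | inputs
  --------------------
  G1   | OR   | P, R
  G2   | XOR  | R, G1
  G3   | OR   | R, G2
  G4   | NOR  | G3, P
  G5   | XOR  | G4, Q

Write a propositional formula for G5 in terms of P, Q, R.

((R OR (R XOR (P OR R))) NOR P) XOR Q

G1 = P OR R
G2 = R XOR G1 = R XOR (P OR R)
G3 = R OR G2 = R OR (R XOR (P OR R))
G4 = G3 NOR P = (R OR (R XOR (P OR R))) NOR P
G5 = G4 XOR Q = ((R OR (R XOR (P OR R))) NOR P) XOR Q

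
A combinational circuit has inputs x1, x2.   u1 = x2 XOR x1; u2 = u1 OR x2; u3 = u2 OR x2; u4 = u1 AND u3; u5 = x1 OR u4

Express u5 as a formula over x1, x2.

u1 = x2 XOR x1
u2 = u1 OR x2 = (x2 XOR x1) OR x2
u3 = u2 OR x2 = ((x2 XOR x1) OR x2) OR x2
u4 = u1 AND u3 = (x2 XOR x1) AND (((x2 XOR x1) OR x2) OR x2)
u5 = x1 OR u4 = x1 OR ((x2 XOR x1) AND (((x2 XOR x1) OR x2) OR x2))

x1 OR ((x2 XOR x1) AND (((x2 XOR x1) OR x2) OR x2))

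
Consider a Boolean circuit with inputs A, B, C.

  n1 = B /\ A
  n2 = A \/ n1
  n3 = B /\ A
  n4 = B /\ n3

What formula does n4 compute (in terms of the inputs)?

n3 = B /\ A
n4 = B /\ n3 = B /\ (B /\ A)

B /\ (B /\ A)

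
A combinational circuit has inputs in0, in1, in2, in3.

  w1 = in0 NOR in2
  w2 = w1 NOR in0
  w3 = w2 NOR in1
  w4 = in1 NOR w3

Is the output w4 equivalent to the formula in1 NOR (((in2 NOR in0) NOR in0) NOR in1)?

w1 = in0 NOR in2
w2 = w1 NOR in0 = (in0 NOR in2) NOR in0
w3 = w2 NOR in1 = ((in0 NOR in2) NOR in0) NOR in1
w4 = in1 NOR w3 = in1 NOR (((in0 NOR in2) NOR in0) NOR in1)
At in0=0, in1=0, in2=0, in3=0: circuit gives 0, formula gives 0.
At in0=0, in1=0, in2=1, in3=0: circuit gives 1, formula gives 1.
Agrees on all 16 inputs.

Yes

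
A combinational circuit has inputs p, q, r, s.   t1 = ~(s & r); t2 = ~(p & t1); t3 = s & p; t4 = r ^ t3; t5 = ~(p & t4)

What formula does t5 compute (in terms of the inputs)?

t3 = s & p
t4 = r ^ t3 = r ^ (s & p)
t5 = ~(p & t4) = ~(p & (r ^ (s & p)))

~(p & (r ^ (s & p)))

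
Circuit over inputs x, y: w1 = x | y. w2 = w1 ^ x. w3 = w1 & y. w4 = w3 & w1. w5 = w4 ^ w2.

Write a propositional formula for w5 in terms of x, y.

w1 = x | y
w2 = w1 ^ x = (x | y) ^ x
w3 = w1 & y = (x | y) & y
w4 = w3 & w1 = ((x | y) & y) & (x | y)
w5 = w4 ^ w2 = (((x | y) & y) & (x | y)) ^ ((x | y) ^ x)

(((x | y) & y) & (x | y)) ^ ((x | y) ^ x)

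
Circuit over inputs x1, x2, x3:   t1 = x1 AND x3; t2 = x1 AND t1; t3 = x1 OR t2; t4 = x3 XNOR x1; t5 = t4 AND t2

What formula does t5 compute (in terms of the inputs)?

t1 = x1 AND x3
t2 = x1 AND t1 = x1 AND (x1 AND x3)
t4 = x3 XNOR x1
t5 = t4 AND t2 = (x3 XNOR x1) AND (x1 AND (x1 AND x3))

(x3 XNOR x1) AND (x1 AND (x1 AND x3))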